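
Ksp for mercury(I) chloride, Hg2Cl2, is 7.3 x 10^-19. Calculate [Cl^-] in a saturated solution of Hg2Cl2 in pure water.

Hg2Cl2(s) <=> Hg2^2+(aq) + 2 Cl^-(aq)
Ksp = [Hg2^2+][Cl^-]^2
For each mole of Hg2Cl2 that dissolves: [Hg2^2+] = s, [Cl^-] = 2s.
So Ksp = s × (2s)^2 = 4s^3
Solving, s = (7.3 x 10^-19/4)^(1/3) = 5.67 × 10^-7 M
[Cl^-] = 2s = 1.1 × 10^-6 M

1.1e-6 M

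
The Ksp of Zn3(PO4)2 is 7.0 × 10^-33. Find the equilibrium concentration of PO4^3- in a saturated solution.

Zn3(PO4)2(s) ⇌ 3 Zn^2+(aq) + 2 PO4^3-(aq)
Ksp = [Zn^2+]^3[PO4^3-]^2
If s mol/L of Zn3(PO4)2 dissolves, [Zn^2+] = 3s and [PO4^3-] = 2s.
Ksp = (3s)^3(2s)^2 = 108s^5
s = (7.0 × 10^-33 / 108)^(1/5) = 1.45 x 10^-7 M
[PO4^3-] = 2s = 2.9 × 10^-7 M

[PO4^3-] ≈ 2.9 × 10^-7 M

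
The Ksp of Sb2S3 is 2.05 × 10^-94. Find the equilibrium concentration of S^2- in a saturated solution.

Sb2S3(s) ⇌ 2 Sb^3+ + 3 S^2-
Ksp = [Sb^3+]^2[S^2-]^3
Let s = molar solubility. Then [Sb^3+] = 2s and [S^2-] = 3s.
Ksp = (2s)^2(3s)^3 = 108s^5
Solving, s = (2.05 × 10^-94/108)^(1/5) = 7.172 x 10^-20 M
[S^2-] = 3s = 2.15 × 10^-19 M

2.15e-19 M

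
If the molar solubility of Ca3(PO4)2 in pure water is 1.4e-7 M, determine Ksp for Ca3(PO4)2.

Ca3(PO4)2(s) ⇌ 3 Ca^2+ + 2 PO4^3-
Let s = molar solubility. Then [Ca^2+] = 3s and [PO4^3-] = 2s.
Ksp = [Ca^2+]^3[PO4^3-]^2
Ksp = (3s)^3(2s)^2 = 108s^5
With s = 1.4 x 10^-7: Ksp = 5.8 × 10^-33

Ksp ≈ 5.8 × 10^-33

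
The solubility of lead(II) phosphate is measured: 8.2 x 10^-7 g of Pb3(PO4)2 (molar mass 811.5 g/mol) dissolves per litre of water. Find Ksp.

Molar solubility s = (8.2 × 10^-7 g/L) / (811.5 g/mol) = 1.01 × 10^-9 M.
Pb3(PO4)2(s) ⇌ 3 Pb^2+(aq) + 2 PO4^3-(aq)
If s mol/L of Pb3(PO4)2 dissolves, [Pb^2+] = 3s and [PO4^3-] = 2s.
Ksp = [Pb^2+]^3[PO4^3-]^2
So Ksp = (3s)^3 × (2s)^2 = 108s^5
Ksp = 108 × (1.01 x 10^-9)^5 = 1.1 × 10^-43

Ksp = 1.1 × 10^-43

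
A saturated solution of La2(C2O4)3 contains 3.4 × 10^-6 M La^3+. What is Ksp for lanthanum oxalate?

La2(C2O4)3(s) ⇌ 2 La^3+ + 3 C2O4^2-
Stoichiometry gives [C2O4^2-] = (3/2)[La^3+] = 5.10 x 10^-6 M.
Ksp = [La^3+]^2[C2O4^2-]^3
Ksp = (3.4 × 10^-6)^2 × (5.10 × 10^-6)^3 = 1.5 × 10^-27

Ksp ≈ 1.5e-27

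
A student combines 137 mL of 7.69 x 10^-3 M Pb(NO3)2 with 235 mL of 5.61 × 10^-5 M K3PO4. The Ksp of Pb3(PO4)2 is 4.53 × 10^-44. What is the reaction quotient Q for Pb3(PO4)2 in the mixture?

Total volume = 137 + 235 = 372 mL.
[Pb^2+] = 7.69 × 10^-3 × (137/372) = 2.832 x 10^-3 M
[PO4^3-] = 5.61 × 10^-5 × (235/372) = 3.544 × 10^-5 M
Pb3(PO4)2(s) ⇌ 3 Pb^2+(aq) + 2 PO4^3-(aq), so Q = [Pb^2+]^3[PO4^3-]^2
Q = (2.832 × 10^-3)^3(3.544 x 10^-5)^2 = 2.85 × 10^-17
Q > Ksp, so Pb3(PO4)2 will precipitate.

2.85 x 10^-17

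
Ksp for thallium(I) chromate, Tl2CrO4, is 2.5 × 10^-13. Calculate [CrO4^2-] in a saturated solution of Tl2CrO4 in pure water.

[CrO4^2-] ≈ 4.0e-5 M

Tl2CrO4(s) ⇌ 2 Tl^+ + CrO4^2-
Ksp = [Tl^+]^2[CrO4^2-]
For each mole of Tl2CrO4 that dissolves: [Tl^+] = 2s, [CrO4^2-] = s.
Ksp = (2s)^2s = 4s^3
s = (2.5 × 10^-13 / 4)^(1/3) = 3.97 × 10^-5 M
[CrO4^2-] = s = 4.0 × 10^-5 M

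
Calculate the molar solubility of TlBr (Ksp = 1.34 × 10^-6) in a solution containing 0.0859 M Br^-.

TlBr(s) ⇌ Tl^+ + Br^-
Ksp = [Tl^+][Br^-]
If s mol/L dissolves here, [Tl^+] = s, [Br^-] = 0.0859 + s ≈ 0.0859 (common-ion effect: Br^- is already 0.0859 M).
Ksp ≈ s × 0.0859
s = 1.56 × 10^-5 M
Check: s = 1.6 × 10^-5 ≪ 0.0859, so the approximation is valid.

1.56 × 10^-5 M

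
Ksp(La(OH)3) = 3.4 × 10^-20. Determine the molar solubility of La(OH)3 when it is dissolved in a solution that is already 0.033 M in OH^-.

La(OH)3(s) <=> La^3+(aq) + 3 OH^-(aq)
Ksp = [La^3+][OH^-]^3
If s mol/L dissolves here, [La^3+] = s, [OH^-] = 0.033 + 3s ≈ 0.033 (Ksp is small, so little additional dissolves).
Ksp ≈ s × (0.033)^3
s = 9.5 × 10^-16 M
Check: 3s = 2.8 × 10^-15 ≪ 0.033, so the approximation is valid.

9.5 × 10^-16 M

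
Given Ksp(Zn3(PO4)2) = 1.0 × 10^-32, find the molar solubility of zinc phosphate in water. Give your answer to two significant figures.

Zn3(PO4)2(s) ⇌ 3 Zn^2+(aq) + 2 PO4^3-(aq)
Ksp = [Zn^2+]^3[PO4^3-]^2
Let s = molar solubility. Then [Zn^2+] = 3s and [PO4^3-] = 2s.
Substituting: Ksp = (3s)^3(2s)^2 = 108s^5
Solving, s = (1.0 × 10^-32/108)^(1/5) = 1.6 x 10^-7 M

1.6e-7 M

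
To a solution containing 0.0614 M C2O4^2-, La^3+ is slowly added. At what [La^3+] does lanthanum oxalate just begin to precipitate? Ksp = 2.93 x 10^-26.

La2(C2O4)3(s) <=> 2 La^3+ + 3 C2O4^2-
Ksp = [La^3+]^2[C2O4^2-]^3
Precipitation begins when Q = Ksp. With [C2O4^2-] = 0.0614 M:
2.93 x 10^-26 = (0.0614)^3 × [La^3+]^2
[La^3+] = (2.93 x 10^-26 / 2.315 x 10^-4)^(1/2) = 1.13 × 10^-11 M

[La^3+] ≈ 1.13 × 10^-11 M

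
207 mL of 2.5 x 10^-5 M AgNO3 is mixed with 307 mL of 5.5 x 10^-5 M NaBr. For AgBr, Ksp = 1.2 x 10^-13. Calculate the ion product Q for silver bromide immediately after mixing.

Total volume = 207 + 307 = 514 mL.
[Ag^+] = 2.5 × 10^-5 × (207/514) = 1.01 × 10^-5 M
[Br^-] = 5.5 x 10^-5 × (307/514) = 3.29 × 10^-5 M
AgBr(s) <=> Ag^+ + Br^-, so Q = [Ag^+][Br^-]
Q = (1.01 x 10^-5)(3.29 x 10^-5) = 3.3 x 10^-10
Q > Ksp, so AgBr will precipitate.

Q ≈ 3.3 × 10^-10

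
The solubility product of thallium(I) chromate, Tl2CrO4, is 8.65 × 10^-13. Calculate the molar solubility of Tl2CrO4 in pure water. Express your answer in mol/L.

s ≈ 6.00e-5 M

Tl2CrO4(s) <=> 2 Tl^+ + CrO4^2-
Ksp = [Tl^+]^2[CrO4^2-]
With molar solubility s: [Tl^+] = 2s, [CrO4^2-] = s.
Substituting: Ksp = (2s)^2s = 4s^3
s^3 = 8.65 × 10^-13 / 4, so s = 6.00 × 10^-5 M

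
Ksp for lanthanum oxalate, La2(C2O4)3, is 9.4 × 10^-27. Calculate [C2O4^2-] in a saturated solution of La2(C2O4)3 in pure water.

La2(C2O4)3(s) <=> 2 La^3+(aq) + 3 C2O4^2-(aq)
Ksp = [La^3+]^2[C2O4^2-]^3
If s mol/L of La2(C2O4)3 dissolves, [La^3+] = 2s and [C2O4^2-] = 3s.
Substituting: Ksp = (2s)^2(3s)^3 = 108s^5
s = (9.4 × 10^-27 / 108)^(1/5) = 2.44 × 10^-6 M
[C2O4^2-] = 3s = 7.3 x 10^-6 M

[C2O4^2-] ≈ 7.3 × 10^-6 M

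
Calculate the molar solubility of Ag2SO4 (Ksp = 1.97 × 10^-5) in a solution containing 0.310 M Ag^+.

Ag2SO4(s) ⇌ 2 Ag^+ + SO4^2-
Ksp = [Ag^+]^2[SO4^2-]
Let s = moles of Ag2SO4 that dissolve per litre. [Ag^+] = 0.310 + 2s ≈ 0.310, [SO4^2-] = s (Ksp is small, so little additional dissolves).
Ksp ≈ (0.310)^2 × s
s = 2.05 × 10^-4 M
Check: 2s = 4.1 × 10^-4 ≪ 0.310, so the approximation is valid.

2.05e-4 M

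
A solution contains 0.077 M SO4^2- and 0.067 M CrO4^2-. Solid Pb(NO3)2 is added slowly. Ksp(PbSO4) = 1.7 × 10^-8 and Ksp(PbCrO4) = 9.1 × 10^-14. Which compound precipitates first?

PbCrO4

Each salt begins to precipitate when Q = Ksp, i.e. when [Pb^2+] reaches its threshold.
For PbSO4: 1.7 × 10^-8 = 0.077 × [Pb^2+]  ⇒  [Pb^2+] = 2.2 × 10^-7 M.
For PbCrO4: 9.1 × 10^-14 = 0.067 × [Pb^2+]  ⇒  [Pb^2+] = 1.4 × 10^-12 M.
The salt with the lower threshold [Pb^2+] precipitates first: PbCrO4.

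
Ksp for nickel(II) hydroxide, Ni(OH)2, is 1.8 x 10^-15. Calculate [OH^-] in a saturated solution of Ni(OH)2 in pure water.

1.5e-5 M

Ni(OH)2(s) <=> Ni^2+(aq) + 2 OH^-(aq)
Ksp = [Ni^2+][OH^-]^2
For each mole of Ni(OH)2 that dissolves: [Ni^2+] = s, [OH^-] = 2s.
So Ksp = s × (2s)^2 = 4s^3
Solving, s = (1.8 x 10^-15/4)^(1/3) = 7.66 × 10^-6 M
[OH^-] = 2s = 1.5 × 10^-5 M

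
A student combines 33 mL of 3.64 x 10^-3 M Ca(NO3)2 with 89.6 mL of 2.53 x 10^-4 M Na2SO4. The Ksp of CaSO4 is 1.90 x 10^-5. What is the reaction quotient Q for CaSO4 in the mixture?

Q ≈ 1.81e-7

Total volume = 33 + 89.6 = 122.6 mL.
[Ca^2+] = 3.64 × 10^-3 × (33/122.6) = 9.798 × 10^-4 M
[SO4^2-] = 2.53 × 10^-4 × (89.6/122.6) = 1.849 x 10^-4 M
CaSO4(s) ⇌ Ca^2+ + SO4^2-, so Q = [Ca^2+][SO4^2-]
Q = (9.798 × 10^-4)(1.849 × 10^-4) = 1.81 × 10^-7
Q < Ksp, so no precipitate of CaSO4 forms.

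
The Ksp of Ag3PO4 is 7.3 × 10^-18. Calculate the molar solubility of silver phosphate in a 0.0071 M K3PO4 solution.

Ag3PO4(s) <=> 3 Ag^+(aq) + PO4^3-(aq)
Ksp = [Ag^+]^3[PO4^3-]
Let s be the molar solubility in this solution. [Ag^+] = 3s, [PO4^3-] = 0.0071 + s ≈ 0.0071 (common-ion effect: PO4^3- is already 0.0071 M).
Ksp ≈ (3s)^3 × 0.0071
s = 3.4 × 10^-6 M
Check: s = 3.4 × 10^-6 ≪ 0.0071, so the approximation is valid.

3.4 × 10^-6 M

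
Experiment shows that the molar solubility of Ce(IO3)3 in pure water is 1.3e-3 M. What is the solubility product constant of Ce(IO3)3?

Ce(IO3)3(s) <=> Ce^3+(aq) + 3 IO3^-(aq)
If s mol/L of Ce(IO3)3 dissolves, [Ce^3+] = s and [IO3^-] = 3s.
Ksp = [Ce^3+][IO3^-]^3
Substituting: Ksp = s(3s)^3 = 27s^4
With s = 1.3 × 10^-3: Ksp = 7.7 × 10^-11

Ksp ≈ 7.7 × 10^-11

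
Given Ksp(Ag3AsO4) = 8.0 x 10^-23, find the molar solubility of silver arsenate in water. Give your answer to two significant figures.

Ag3AsO4(s) ⇌ 3 Ag^+(aq) + AsO4^3-(aq)
Ksp = [Ag^+]^3[AsO4^3-]
For each mole of Ag3AsO4 that dissolves: [Ag^+] = 3s, [AsO4^3-] = s.
Ksp = (3s)^3s = 27s^4
Solving, s = (8.0 x 10^-23/27)^(1/4) = 1.3 × 10^-6 M

s ≈ 1.3e-6 M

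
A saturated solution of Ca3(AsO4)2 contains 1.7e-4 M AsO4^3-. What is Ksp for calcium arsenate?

Ksp ≈ 4.8 × 10^-19

Ca3(AsO4)2(s) ⇌ 3 Ca^2+ + 2 AsO4^3-
Stoichiometry gives [Ca^2+] = (3/2)[AsO4^3-] = 2.55 × 10^-4 M.
Ksp = [Ca^2+]^3[AsO4^3-]^2
Ksp = (2.55 × 10^-4)^3 × (1.7 × 10^-4)^2 = 4.8 × 10^-19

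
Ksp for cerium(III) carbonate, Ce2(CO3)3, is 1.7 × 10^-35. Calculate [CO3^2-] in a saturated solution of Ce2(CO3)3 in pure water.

1.3 × 10^-7 M

Ce2(CO3)3(s) ⇌ 2 Ce^3+(aq) + 3 CO3^2-(aq)
Ksp = [Ce^3+]^2[CO3^2-]^3
With molar solubility s: [Ce^3+] = 2s, [CO3^2-] = 3s.
Ksp = (2s)^2(3s)^3 = 108s^5
s^5 = 1.7 × 10^-35 / 108, so s = 4.36 × 10^-8 M
[CO3^2-] = 3s = 1.3 × 10^-7 M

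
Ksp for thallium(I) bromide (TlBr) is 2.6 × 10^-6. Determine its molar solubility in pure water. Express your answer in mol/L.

s = 1.6 × 10^-3 M

TlBr(s) ⇌ Tl^+ + Br^-
Ksp = [Tl^+][Br^-]
If s mol/L of TlBr dissolves, [Tl^+] = s and [Br^-] = s.
Ksp = s^2
s = √(2.6 × 10^-6) = 1.6 x 10^-3 M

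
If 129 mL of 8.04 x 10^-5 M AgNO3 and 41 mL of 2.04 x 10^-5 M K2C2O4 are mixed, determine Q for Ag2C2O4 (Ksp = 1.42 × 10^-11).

Total volume = 129 + 41 = 170 mL.
[Ag^+] = 8.04 x 10^-5 × (129/170) = 6.101 × 10^-5 M
[C2O4^2-] = 2.04 x 10^-5 × (41/170) = 4.920 × 10^-6 M
Ag2C2O4(s) ⇌ 2 Ag^+(aq) + C2O4^2-(aq), so Q = [Ag^+]^2[C2O4^2-]
Q = (6.101 × 10^-5)^2(4.920 × 10^-6) = 1.83 × 10^-14
Q < Ksp, so no precipitate of Ag2C2O4 forms.

Q = 1.83 × 10^-14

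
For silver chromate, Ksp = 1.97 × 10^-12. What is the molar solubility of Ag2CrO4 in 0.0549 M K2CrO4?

Ag2CrO4(s) ⇌ 2 Ag^+(aq) + CrO4^2-(aq)
Ksp = [Ag^+]^2[CrO4^2-]
If s mol/L dissolves here, [Ag^+] = 2s, [CrO4^2-] = 0.0549 + s ≈ 0.0549 (since CrO4^2- from K2CrO4 dominates).
Ksp ≈ (2s)^2 × 0.0549
s = 3.00 × 10^-6 M
Check: s = 3.0 x 10^-6 ≪ 0.0549, so the approximation is valid.

3.00 x 10^-6 M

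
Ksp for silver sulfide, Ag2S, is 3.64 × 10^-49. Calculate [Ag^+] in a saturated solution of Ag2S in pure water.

[Ag^+] = 9.00 × 10^-17 M

Ag2S(s) ⇌ 2 Ag^+(aq) + S^2-(aq)
Ksp = [Ag^+]^2[S^2-]
With molar solubility s: [Ag^+] = 2s, [S^2-] = s.
Ksp = (2s)^2s = 4s^3
s = (3.64 × 10^-49 / 4)^(1/3) = 4.498 × 10^-17 M
[Ag^+] = 2s = 9.00 x 10^-17 M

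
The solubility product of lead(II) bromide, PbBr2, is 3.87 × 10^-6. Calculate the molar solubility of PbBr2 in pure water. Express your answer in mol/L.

s = 9.89e-3 M

PbBr2(s) ⇌ Pb^2+(aq) + 2 Br^-(aq)
Ksp = [Pb^2+][Br^-]^2
Let s = molar solubility. Then [Pb^2+] = s and [Br^-] = 2s.
So Ksp = s × (2s)^2 = 4s^3
s = (3.87 × 10^-6 / 4)^(1/3) = 9.89 × 10^-3 M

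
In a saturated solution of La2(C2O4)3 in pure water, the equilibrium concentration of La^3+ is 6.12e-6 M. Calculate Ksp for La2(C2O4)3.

La2(C2O4)3(s) ⇌ 2 La^3+(aq) + 3 C2O4^2-(aq)
Stoichiometry gives [C2O4^2-] = (3/2)[La^3+] = 9.180 × 10^-6 M.
Ksp = [La^3+]^2[C2O4^2-]^3
Ksp = (6.12 x 10^-6)^2 × (9.180 x 10^-6)^3 = 2.90 x 10^-26

Ksp = 2.90e-26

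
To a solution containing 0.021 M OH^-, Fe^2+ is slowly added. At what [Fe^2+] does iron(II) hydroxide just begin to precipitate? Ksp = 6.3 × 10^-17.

Fe(OH)2(s) <=> Fe^2+ + 2 OH^-
Ksp = [Fe^2+][OH^-]^2
Precipitation begins when Q = Ksp. With [OH^-] = 0.021 M:
6.3 × 10^-17 = (0.021)^2 × [Fe^2+]
[Fe^2+] = (6.3 × 10^-17 / 4.41 × 10^-4) = 1.4 x 10^-13 M

[Fe^2+] = 1.4 × 10^-13 M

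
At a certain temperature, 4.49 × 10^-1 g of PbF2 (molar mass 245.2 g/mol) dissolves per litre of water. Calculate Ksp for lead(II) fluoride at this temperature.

2.46 × 10^-8

Molar solubility s = (4.49 × 10^-1 g/L) / (245.2 g/mol) = 1.831 × 10^-3 M.
PbF2(s) ⇌ Pb^2+ + 2 F^-
Let s = molar solubility. Then [Pb^2+] = s and [F^-] = 2s.
Ksp = [Pb^2+][F^-]^2
So Ksp = s × (2s)^2 = 4s^3
With s = 1.831 x 10^-3: Ksp = 2.46 x 10^-8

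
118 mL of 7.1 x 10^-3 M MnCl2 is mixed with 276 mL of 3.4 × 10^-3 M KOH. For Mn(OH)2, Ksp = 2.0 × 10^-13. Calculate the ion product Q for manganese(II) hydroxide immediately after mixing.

Total volume = 118 + 276 = 394 mL.
[Mn^2+] = 7.1 x 10^-3 × (118/394) = 2.13 × 10^-3 M
[OH^-] = 3.4 x 10^-3 × (276/394) = 2.38 × 10^-3 M
Mn(OH)2(s) <=> Mn^2+ + 2 OH^-, so Q = [Mn^2+][OH^-]^2
Q = (2.13 × 10^-3)(2.38 × 10^-3)^2 = 1.2 × 10^-8
Q > Ksp, so Mn(OH)2 will precipitate.

Q ≈ 1.2e-8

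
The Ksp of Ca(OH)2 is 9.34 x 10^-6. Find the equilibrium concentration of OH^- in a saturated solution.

0.0265 M

Ca(OH)2(s) <=> Ca^2+ + 2 OH^-
Ksp = [Ca^2+][OH^-]^2
For each mole of Ca(OH)2 that dissolves: [Ca^2+] = s, [OH^-] = 2s.
So Ksp = s × (2s)^2 = 4s^3
s^3 = 9.34 x 10^-6 / 4, so s = 1.327 × 10^-2 M
[OH^-] = 2s = 2.65 x 10^-2 M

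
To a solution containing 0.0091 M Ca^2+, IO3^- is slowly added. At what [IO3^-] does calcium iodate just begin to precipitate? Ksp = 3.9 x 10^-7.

Ca(IO3)2(s) ⇌ Ca^2+ + 2 IO3^-
Ksp = [Ca^2+][IO3^-]^2
Precipitation begins when Q = Ksp. With [Ca^2+] = 0.0091 M:
3.9 x 10^-7 = (0.0091) × [IO3^-]^2
[IO3^-] = (3.9 x 10^-7 / 9.1 × 10^-3)^(1/2) = 6.5 x 10^-3 M

6.5e-3 M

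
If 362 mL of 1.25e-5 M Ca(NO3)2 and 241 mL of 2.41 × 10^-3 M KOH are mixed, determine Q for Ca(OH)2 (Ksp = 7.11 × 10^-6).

6.96 × 10^-12

Total volume = 362 + 241 = 603 mL.
[Ca^2+] = 1.25 × 10^-5 × (362/603) = 7.504 × 10^-6 M
[OH^-] = 2.41 × 10^-3 × (241/603) = 9.632 × 10^-4 M
Ca(OH)2(s) ⇌ Ca^2+(aq) + 2 OH^-(aq), so Q = [Ca^2+][OH^-]^2
Q = (7.504 x 10^-6)(9.632 x 10^-4)^2 = 6.96 × 10^-12
Q < Ksp, so no precipitate of Ca(OH)2 forms.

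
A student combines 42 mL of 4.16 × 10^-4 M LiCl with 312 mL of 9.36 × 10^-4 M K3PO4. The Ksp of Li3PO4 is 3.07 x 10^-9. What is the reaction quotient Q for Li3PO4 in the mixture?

Total volume = 42 + 312 = 354 mL.
[Li^+] = 4.16 × 10^-4 × (42/354) = 4.936 x 10^-5 M
[PO4^3-] = 9.36 × 10^-4 × (312/354) = 8.249 x 10^-4 M
Li3PO4(s) <=> 3 Li^+(aq) + PO4^3-(aq), so Q = [Li^+]^3[PO4^3-]
Q = (4.936 × 10^-5)^3(8.249 x 10^-4) = 9.92 × 10^-17
Q < Ksp, so no precipitate of Li3PO4 forms.

Q ≈ 9.92 × 10^-17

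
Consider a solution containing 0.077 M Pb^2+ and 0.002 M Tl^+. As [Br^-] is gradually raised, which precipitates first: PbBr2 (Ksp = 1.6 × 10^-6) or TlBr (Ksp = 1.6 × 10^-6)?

TlBr

Precipitation of each salt starts when its ion product equals its Ksp.
For PbBr2: 1.6 × 10^-6 = 0.077 × [Br^-]^2  ⇒  [Br^-] = 4.6 × 10^-3 M.
For TlBr: 1.6 × 10^-6 = 0.002 × [Br^-]  ⇒  [Br^-] = 8.0 × 10^-4 M.
The salt with the lower threshold [Br^-] precipitates first: TlBr.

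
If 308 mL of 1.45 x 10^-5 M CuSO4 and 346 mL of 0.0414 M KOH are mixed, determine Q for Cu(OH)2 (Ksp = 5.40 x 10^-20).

Total volume = 308 + 346 = 654 mL.
[Cu^2+] = 1.45 × 10^-5 × (308/654) = 6.829 × 10^-6 M
[OH^-] = 4.14 x 10^-2 × (346/654) = 2.190 × 10^-2 M
Cu(OH)2(s) <=> Cu^2+(aq) + 2 OH^-(aq), so Q = [Cu^2+][OH^-]^2
Q = (6.829 × 10^-6)(2.190 × 10^-2)^2 = 3.28 × 10^-9
Q > Ksp, so Cu(OH)2 will precipitate.

3.28e-9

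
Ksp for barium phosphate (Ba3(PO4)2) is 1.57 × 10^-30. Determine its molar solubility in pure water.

s ≈ 4.29 × 10^-7 M

Ba3(PO4)2(s) ⇌ 3 Ba^2+ + 2 PO4^3-
Ksp = [Ba^2+]^3[PO4^3-]^2
For each mole of Ba3(PO4)2 that dissolves: [Ba^2+] = 3s, [PO4^3-] = 2s.
Ksp = (3s)^3(2s)^2 = 108s^5
Solving, s = (1.57 × 10^-30/108)^(1/5) = 4.29 x 10^-7 M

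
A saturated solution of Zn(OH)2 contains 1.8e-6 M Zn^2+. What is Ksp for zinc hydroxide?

2.3e-17

Zn(OH)2(s) ⇌ Zn^2+(aq) + 2 OH^-(aq)
Stoichiometry gives [OH^-] = (2/1)[Zn^2+] = 3.60 × 10^-6 M.
Ksp = [Zn^2+][OH^-]^2
Ksp = 1.8 × 10^-6 × (3.60 × 10^-6)^2 = 2.3 x 10^-17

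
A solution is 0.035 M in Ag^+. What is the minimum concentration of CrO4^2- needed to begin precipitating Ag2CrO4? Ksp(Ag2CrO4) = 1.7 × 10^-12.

Ag2CrO4(s) <=> 2 Ag^+(aq) + CrO4^2-(aq)
Ksp = [Ag^+]^2[CrO4^2-]
Precipitation begins when Q = Ksp. With [Ag^+] = 0.035 M:
1.7 × 10^-12 = (0.035)^2 × [CrO4^2-]
[CrO4^2-] = (1.7 × 10^-12 / 1.23 × 10^-3) = 1.4 × 10^-9 M

[CrO4^2-] = 1.4 × 10^-9 M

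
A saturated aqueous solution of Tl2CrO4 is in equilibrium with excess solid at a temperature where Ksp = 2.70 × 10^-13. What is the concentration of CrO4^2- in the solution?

[CrO4^2-] ≈ 4.07 × 10^-5 M

Tl2CrO4(s) <=> 2 Tl^+ + CrO4^2-
Ksp = [Tl^+]^2[CrO4^2-]
For each mole of Tl2CrO4 that dissolves: [Tl^+] = 2s, [CrO4^2-] = s.
So Ksp = (2s)^2 × s = 4s^3
s = (2.70 × 10^-13 / 4)^(1/3) = 4.072 × 10^-5 M
[CrO4^2-] = s = 4.07 × 10^-5 M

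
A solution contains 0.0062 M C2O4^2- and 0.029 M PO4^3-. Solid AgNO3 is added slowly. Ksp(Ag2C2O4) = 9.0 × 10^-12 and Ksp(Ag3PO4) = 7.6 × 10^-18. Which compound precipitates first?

Ag3PO4

Precipitation of each salt starts when its ion product equals its Ksp.
For Ag2C2O4: 9.0 × 10^-12 = 0.0062 × [Ag^+]^2  ⇒  [Ag^+] = 3.8 x 10^-5 M.
For Ag3PO4: 7.6 × 10^-18 = 0.029 × [Ag^+]^3  ⇒  [Ag^+] = 6.4 x 10^-6 M.
The salt with the lower threshold [Ag^+] precipitates first: Ag3PO4.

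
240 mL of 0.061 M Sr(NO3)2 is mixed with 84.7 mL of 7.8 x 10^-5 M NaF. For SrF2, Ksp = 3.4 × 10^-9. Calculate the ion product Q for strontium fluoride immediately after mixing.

Q = 1.9e-11

Total volume = 240 + 84.7 = 324.7 mL.
[Sr^2+] = 6.1 × 10^-2 × (240/324.7) = 4.51 × 10^-2 M
[F^-] = 7.8 × 10^-5 × (84.7/324.7) = 2.03 × 10^-5 M
SrF2(s) ⇌ Sr^2+(aq) + 2 F^-(aq), so Q = [Sr^2+][F^-]^2
Q = (4.51 x 10^-2)(2.03 × 10^-5)^2 = 1.9 × 10^-11
Q < Ksp, so no precipitate of SrF2 forms.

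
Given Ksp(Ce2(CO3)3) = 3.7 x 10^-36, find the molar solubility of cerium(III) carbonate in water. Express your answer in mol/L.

Ce2(CO3)3(s) <=> 2 Ce^3+ + 3 CO3^2-
Ksp = [Ce^3+]^2[CO3^2-]^3
Let s = molar solubility. Then [Ce^3+] = 2s and [CO3^2-] = 3s.
Ksp = (2s)^2(3s)^3 = 108s^5
s^5 = 3.7 x 10^-36 / 108, so s = 3.2 x 10^-8 M

3.2 × 10^-8 M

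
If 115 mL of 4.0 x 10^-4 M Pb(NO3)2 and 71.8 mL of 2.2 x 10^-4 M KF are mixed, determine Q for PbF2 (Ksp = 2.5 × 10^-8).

1.8 × 10^-12

Total volume = 115 + 71.8 = 186.8 mL.
[Pb^2+] = 4.0 × 10^-4 × (115/186.8) = 2.46 × 10^-4 M
[F^-] = 2.2 × 10^-4 × (71.8/186.8) = 8.46 × 10^-5 M
PbF2(s) ⇌ Pb^2+ + 2 F^-, so Q = [Pb^2+][F^-]^2
Q = (2.46 × 10^-4)(8.46 x 10^-5)^2 = 1.8 × 10^-12
Q < Ksp, so no precipitate of PbF2 forms.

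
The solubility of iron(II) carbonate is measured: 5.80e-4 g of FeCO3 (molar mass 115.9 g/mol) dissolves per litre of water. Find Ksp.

2.50 × 10^-11

Molar solubility s = (5.80 × 10^-4 g/L) / (115.9 g/mol) = 5.004 x 10^-6 M.
FeCO3(s) <=> Fe^2+ + CO3^2-
For each mole of FeCO3 that dissolves: [Fe^2+] = s, [CO3^2-] = s.
Ksp = [Fe^2+][CO3^2-]
Ksp = s^2
Ksp = (5.004 × 10^-6)^2 = 2.50 × 10^-11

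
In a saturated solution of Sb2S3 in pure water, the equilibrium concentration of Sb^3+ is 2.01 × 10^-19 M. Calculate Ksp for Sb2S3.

Ksp ≈ 1.11e-93

Sb2S3(s) ⇌ 2 Sb^3+ + 3 S^2-
Stoichiometry gives [S^2-] = (3/2)[Sb^3+] = 3.015 x 10^-19 M.
Ksp = [Sb^3+]^2[S^2-]^3
Ksp = (2.01 x 10^-19)^2 × (3.015 × 10^-19)^3 = 1.11 x 10^-93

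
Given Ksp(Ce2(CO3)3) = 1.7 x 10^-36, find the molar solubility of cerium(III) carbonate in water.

2.8 × 10^-8 M

Ce2(CO3)3(s) ⇌ 2 Ce^3+ + 3 CO3^2-
Ksp = [Ce^3+]^2[CO3^2-]^3
With molar solubility s: [Ce^3+] = 2s, [CO3^2-] = 3s.
So Ksp = (2s)^2 × (3s)^3 = 108s^5
s = (1.7 x 10^-36 / 108)^(1/5) = 2.8 × 10^-8 M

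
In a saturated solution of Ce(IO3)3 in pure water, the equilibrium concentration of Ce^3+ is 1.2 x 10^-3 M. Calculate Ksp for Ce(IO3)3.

Ce(IO3)3(s) ⇌ Ce^3+(aq) + 3 IO3^-(aq)
Stoichiometry gives [IO3^-] = (3/1)[Ce^3+] = 3.60 x 10^-3 M.
Ksp = [Ce^3+][IO3^-]^3
Ksp = 1.2 x 10^-3 × (3.60 x 10^-3)^3 = 5.6 × 10^-11

Ksp = 5.6e-11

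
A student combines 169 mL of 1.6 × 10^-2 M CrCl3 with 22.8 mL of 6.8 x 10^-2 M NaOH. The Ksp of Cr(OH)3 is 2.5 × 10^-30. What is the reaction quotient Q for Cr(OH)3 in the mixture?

Total volume = 169 + 22.8 = 191.8 mL.
[Cr^3+] = 1.6 × 10^-2 × (169/191.8) = 1.41 × 10^-2 M
[OH^-] = 6.8 × 10^-2 × (22.8/191.8) = 8.08 × 10^-3 M
Cr(OH)3(s) <=> Cr^3+(aq) + 3 OH^-(aq), so Q = [Cr^3+][OH^-]^3
Q = (1.41 x 10^-2)(8.08 × 10^-3)^3 = 7.4 × 10^-9
Q > Ksp, so Cr(OH)3 will precipitate.

7.4e-9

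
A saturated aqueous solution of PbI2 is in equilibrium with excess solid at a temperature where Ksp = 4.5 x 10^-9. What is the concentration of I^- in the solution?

PbI2(s) ⇌ Pb^2+(aq) + 2 I^-(aq)
Ksp = [Pb^2+][I^-]^2
If s mol/L of PbI2 dissolves, [Pb^2+] = s and [I^-] = 2s.
So Ksp = s × (2s)^2 = 4s^3
s = (4.5 x 10^-9 / 4)^(1/3) = 1.04 × 10^-3 M
[I^-] = 2s = 2.1 × 10^-3 M

[I^-] ≈ 2.1e-3 M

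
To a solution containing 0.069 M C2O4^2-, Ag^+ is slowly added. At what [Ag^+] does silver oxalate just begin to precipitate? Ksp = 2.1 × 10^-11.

[Ag^+] ≈ 1.7 × 10^-5 M

Ag2C2O4(s) <=> 2 Ag^+(aq) + C2O4^2-(aq)
Ksp = [Ag^+]^2[C2O4^2-]
Precipitation begins when Q = Ksp. With [C2O4^2-] = 0.069 M:
2.1 × 10^-11 = (0.069) × [Ag^+]^2
[Ag^+] = (2.1 × 10^-11 / 6.9 × 10^-2)^(1/2) = 1.7 x 10^-5 M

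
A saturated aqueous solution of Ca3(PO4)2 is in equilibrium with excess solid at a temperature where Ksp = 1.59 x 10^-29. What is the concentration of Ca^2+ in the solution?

[Ca^2+] ≈ 2.05 × 10^-6 M

Ca3(PO4)2(s) <=> 3 Ca^2+ + 2 PO4^3-
Ksp = [Ca^2+]^3[PO4^3-]^2
If s mol/L of Ca3(PO4)2 dissolves, [Ca^2+] = 3s and [PO4^3-] = 2s.
Ksp = (3s)^3(2s)^2 = 108s^5
s = (1.59 x 10^-29 / 108)^(1/5) = 6.817 × 10^-7 M
[Ca^2+] = 3s = 2.05 x 10^-6 M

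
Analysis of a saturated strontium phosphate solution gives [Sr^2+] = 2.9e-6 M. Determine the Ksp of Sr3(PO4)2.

Ksp = 9.1 × 10^-29

Sr3(PO4)2(s) ⇌ 3 Sr^2+ + 2 PO4^3-
Stoichiometry gives [PO4^3-] = (2/3)[Sr^2+] = 1.93 x 10^-6 M.
Ksp = [Sr^2+]^3[PO4^3-]^2
Ksp = (2.9 x 10^-6)^3 × (1.93 x 10^-6)^2 = 9.1 × 10^-29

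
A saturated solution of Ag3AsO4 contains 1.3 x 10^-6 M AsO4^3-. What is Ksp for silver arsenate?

Ksp = 7.7 × 10^-23

Ag3AsO4(s) ⇌ 3 Ag^+ + AsO4^3-
Stoichiometry gives [Ag^+] = (3/1)[AsO4^3-] = 3.90 × 10^-6 M.
Ksp = [Ag^+]^3[AsO4^3-]
Ksp = (3.90 × 10^-6)^3 × 1.3 × 10^-6 = 7.7 × 10^-23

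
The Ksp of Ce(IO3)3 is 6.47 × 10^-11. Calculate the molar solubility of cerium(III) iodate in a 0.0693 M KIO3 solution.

Ce(IO3)3(s) <=> Ce^3+ + 3 IO3^-
Ksp = [Ce^3+][IO3^-]^3
If s mol/L dissolves here, [Ce^3+] = s, [IO3^-] = 0.0693 + 3s ≈ 0.0693 (Ksp is small, so little additional dissolves).
Ksp ≈ s × (0.0693)^3
s = 1.94 × 10^-7 M
Check: 3s = 5.8 × 10^-7 ≪ 0.0693, so the approximation is valid.

s = 1.94 x 10^-7 M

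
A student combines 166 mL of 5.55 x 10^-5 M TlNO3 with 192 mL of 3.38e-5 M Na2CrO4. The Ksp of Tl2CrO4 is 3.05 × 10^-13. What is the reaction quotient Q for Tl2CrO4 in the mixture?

Q = 1.20e-14

Total volume = 166 + 192 = 358 mL.
[Tl^+] = 5.55 x 10^-5 × (166/358) = 2.573 × 10^-5 M
[CrO4^2-] = 3.38 x 10^-5 × (192/358) = 1.813 × 10^-5 M
Tl2CrO4(s) <=> 2 Tl^+(aq) + CrO4^2-(aq), so Q = [Tl^+]^2[CrO4^2-]
Q = (2.573 × 10^-5)^2(1.813 × 10^-5) = 1.20 × 10^-14
Q < Ksp, so no precipitate of Tl2CrO4 forms.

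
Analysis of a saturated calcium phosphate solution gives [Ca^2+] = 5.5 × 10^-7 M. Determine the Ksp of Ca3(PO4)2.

Ksp = 2.2e-32

Ca3(PO4)2(s) ⇌ 3 Ca^2+ + 2 PO4^3-
Stoichiometry gives [PO4^3-] = (2/3)[Ca^2+] = 3.67 x 10^-7 M.
Ksp = [Ca^2+]^3[PO4^3-]^2
Ksp = (5.5 x 10^-7)^3 × (3.67 x 10^-7)^2 = 2.2 x 10^-32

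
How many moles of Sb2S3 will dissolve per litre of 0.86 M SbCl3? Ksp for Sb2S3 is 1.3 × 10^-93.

Sb2S3(s) ⇌ 2 Sb^3+ + 3 S^2-
Ksp = [Sb^3+]^2[S^2-]^3
Let s = moles of Sb2S3 that dissolve per litre. [Sb^3+] = 0.86 + 2s ≈ 0.86, [S^2-] = 3s (Ksp is small, so little additional dissolves).
Ksp ≈ (0.86)^2 × (3s)^3
s = 4.0 x 10^-32 M
Check: 2s = 8.0 × 10^-32 ≪ 0.86, so the approximation is valid.

s ≈ 4.0 × 10^-32 M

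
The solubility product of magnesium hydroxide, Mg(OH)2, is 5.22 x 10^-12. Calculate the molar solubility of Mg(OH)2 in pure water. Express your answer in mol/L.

s = 1.09 × 10^-4 M

Mg(OH)2(s) <=> Mg^2+ + 2 OH^-
Ksp = [Mg^2+][OH^-]^2
With molar solubility s: [Mg^2+] = s, [OH^-] = 2s.
So Ksp = s × (2s)^2 = 4s^3
s = (5.22 x 10^-12 / 4)^(1/3) = 1.09 x 10^-4 M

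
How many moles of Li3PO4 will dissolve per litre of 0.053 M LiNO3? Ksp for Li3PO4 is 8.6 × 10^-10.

s = 5.8 × 10^-6 M

Li3PO4(s) ⇌ 3 Li^+(aq) + PO4^3-(aq)
Ksp = [Li^+]^3[PO4^3-]
Let s = moles of Li3PO4 that dissolve per litre. [Li^+] = 0.053 + 3s ≈ 0.053, [PO4^3-] = s (Ksp is small, so little additional dissolves).
Ksp ≈ (0.053)^3 × s
s = 5.8 x 10^-6 M
Check: 3s = 1.7 × 10^-5 ≪ 0.053, so the approximation is valid.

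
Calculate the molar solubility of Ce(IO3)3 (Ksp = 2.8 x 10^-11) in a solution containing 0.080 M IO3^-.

s = 5.5e-8 M

Ce(IO3)3(s) ⇌ Ce^3+(aq) + 3 IO3^-(aq)
Ksp = [Ce^3+][IO3^-]^3
Let s = moles of Ce(IO3)3 that dissolve per litre. [Ce^3+] = s, [IO3^-] = 0.080 + 3s ≈ 0.080 (Ksp is small, so little additional dissolves).
Ksp ≈ s × (0.080)^3
s = 5.5 x 10^-8 M
Check: 3s = 1.6 × 10^-7 ≪ 0.080, so the approximation is valid.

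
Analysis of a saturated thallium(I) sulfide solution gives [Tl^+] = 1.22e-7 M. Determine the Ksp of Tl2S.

Tl2S(s) ⇌ 2 Tl^+ + S^2-
Stoichiometry gives [S^2-] = (1/2)[Tl^+] = 6.100 x 10^-8 M.
Ksp = [Tl^+]^2[S^2-]
Ksp = (1.22 x 10^-7)^2 × 6.100 × 10^-8 = 9.08 × 10^-22

Ksp = 9.08 × 10^-22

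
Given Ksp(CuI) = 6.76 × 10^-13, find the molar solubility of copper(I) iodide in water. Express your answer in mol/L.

8.22 x 10^-7 M

CuI(s) ⇌ Cu^+(aq) + I^-(aq)
Ksp = [Cu^+][I^-]
Let s = molar solubility. Then [Cu^+] = s and [I^-] = s.
Ksp = s × s = s^2
s = √(6.76 × 10^-13) = 8.22 x 10^-7 M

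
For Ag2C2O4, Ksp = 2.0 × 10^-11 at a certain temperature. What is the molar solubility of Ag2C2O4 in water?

Ag2C2O4(s) <=> 2 Ag^+(aq) + C2O4^2-(aq)
Ksp = [Ag^+]^2[C2O4^2-]
For each mole of Ag2C2O4 that dissolves: [Ag^+] = 2s, [C2O4^2-] = s.
Ksp = (2s)^2s = 4s^3
s = (2.0 × 10^-11 / 4)^(1/3) = 1.7 × 10^-4 M

s = 1.7 × 10^-4 M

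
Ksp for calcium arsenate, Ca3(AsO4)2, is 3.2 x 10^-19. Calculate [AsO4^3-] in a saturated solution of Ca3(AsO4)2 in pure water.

1.6 × 10^-4 M

Ca3(AsO4)2(s) <=> 3 Ca^2+ + 2 AsO4^3-
Ksp = [Ca^2+]^3[AsO4^3-]^2
For each mole of Ca3(AsO4)2 that dissolves: [Ca^2+] = 3s, [AsO4^3-] = 2s.
So Ksp = (3s)^3 × (2s)^2 = 108s^5
Solving, s = (3.2 x 10^-19/108)^(1/5) = 7.84 × 10^-5 M
[AsO4^3-] = 2s = 1.6 × 10^-4 M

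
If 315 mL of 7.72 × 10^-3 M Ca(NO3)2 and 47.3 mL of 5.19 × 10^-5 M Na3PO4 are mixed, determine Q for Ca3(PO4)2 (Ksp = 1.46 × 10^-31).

Total volume = 315 + 47.3 = 362.3 mL.
[Ca^2+] = 7.72 × 10^-3 × (315/362.3) = 6.712 × 10^-3 M
[PO4^3-] = 5.19 x 10^-5 × (47.3/362.3) = 6.776 × 10^-6 M
Ca3(PO4)2(s) ⇌ 3 Ca^2+(aq) + 2 PO4^3-(aq), so Q = [Ca^2+]^3[PO4^3-]^2
Q = (6.712 x 10^-3)^3(6.776 × 10^-6)^2 = 1.39 × 10^-17
Q > Ksp, so Ca3(PO4)2 will precipitate.

Q ≈ 1.39 × 10^-17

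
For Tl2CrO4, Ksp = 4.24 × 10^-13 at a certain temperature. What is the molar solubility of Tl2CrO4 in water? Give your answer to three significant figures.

s = 4.73 x 10^-5 M

Tl2CrO4(s) ⇌ 2 Tl^+ + CrO4^2-
Ksp = [Tl^+]^2[CrO4^2-]
If s mol/L of Tl2CrO4 dissolves, [Tl^+] = 2s and [CrO4^2-] = s.
Ksp = (2s)^2s = 4s^3
s^3 = 4.24 × 10^-13 / 4, so s = 4.73 × 10^-5 M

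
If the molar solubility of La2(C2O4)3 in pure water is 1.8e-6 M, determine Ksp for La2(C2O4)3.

La2(C2O4)3(s) <=> 2 La^3+ + 3 C2O4^2-
If s mol/L of La2(C2O4)3 dissolves, [La^3+] = 2s and [C2O4^2-] = 3s.
Ksp = [La^3+]^2[C2O4^2-]^3
Substituting: Ksp = (2s)^2(3s)^3 = 108s^5
With s = 1.8 × 10^-6: Ksp = 2.0 × 10^-27

2.0e-27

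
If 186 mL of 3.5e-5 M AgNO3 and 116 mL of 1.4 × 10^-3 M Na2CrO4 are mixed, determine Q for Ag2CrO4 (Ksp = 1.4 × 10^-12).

Q ≈ 2.5 × 10^-13

Total volume = 186 + 116 = 302 mL.
[Ag^+] = 3.5 × 10^-5 × (186/302) = 2.16 x 10^-5 M
[CrO4^2-] = 1.4 × 10^-3 × (116/302) = 5.38 × 10^-4 M
Ag2CrO4(s) ⇌ 2 Ag^+ + CrO4^2-, so Q = [Ag^+]^2[CrO4^2-]
Q = (2.16 × 10^-5)^2(5.38 × 10^-4) = 2.5 x 10^-13
Q < Ksp, so no precipitate of Ag2CrO4 forms.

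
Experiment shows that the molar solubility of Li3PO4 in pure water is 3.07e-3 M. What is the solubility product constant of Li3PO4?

Ksp = 2.40 x 10^-9

Li3PO4(s) ⇌ 3 Li^+(aq) + PO4^3-(aq)
If s mol/L of Li3PO4 dissolves, [Li^+] = 3s and [PO4^3-] = s.
Ksp = [Li^+]^3[PO4^3-]
Ksp = (3s)^3s = 27s^4
Ksp = 27 × (3.07 x 10^-3)^4 = 2.40 x 10^-9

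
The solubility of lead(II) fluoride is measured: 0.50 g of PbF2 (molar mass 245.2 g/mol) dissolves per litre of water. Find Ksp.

Ksp = 3.4 × 10^-8

Molar solubility s = (5.0 x 10^-1 g/L) / (245.2 g/mol) = 2.04 × 10^-3 M.
PbF2(s) <=> Pb^2+ + 2 F^-
Let s = molar solubility. Then [Pb^2+] = s and [F^-] = 2s.
Ksp = [Pb^2+][F^-]^2
Substituting: Ksp = s(2s)^2 = 4s^3
Ksp = 4 × (2.04 × 10^-3)^3 = 3.4 x 10^-8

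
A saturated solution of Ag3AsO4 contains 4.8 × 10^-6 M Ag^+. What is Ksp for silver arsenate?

Ag3AsO4(s) <=> 3 Ag^+ + AsO4^3-
Stoichiometry gives [AsO4^3-] = (1/3)[Ag^+] = 1.60 × 10^-6 M.
Ksp = [Ag^+]^3[AsO4^3-]
Ksp = (4.8 × 10^-6)^3 × 1.60 × 10^-6 = 1.8 × 10^-22

1.8 x 10^-22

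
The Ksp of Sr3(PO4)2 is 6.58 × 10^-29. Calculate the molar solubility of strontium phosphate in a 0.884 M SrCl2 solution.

Sr3(PO4)2(s) <=> 3 Sr^2+(aq) + 2 PO4^3-(aq)
Ksp = [Sr^2+]^3[PO4^3-]^2
Let s be the molar solubility in this solution. [Sr^2+] = 0.884 + 3s ≈ 0.884, [PO4^3-] = 2s (since Sr^2+ from SrCl2 dominates).
Ksp ≈ (0.884)^3 × (2s)^2
s = 4.88 × 10^-15 M
Check: 3s = 1.5 × 10^-14 ≪ 0.884, so the approximation is valid.

s = 4.88 × 10^-15 M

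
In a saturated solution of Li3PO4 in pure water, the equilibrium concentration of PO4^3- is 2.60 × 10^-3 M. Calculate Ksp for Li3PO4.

1.23 x 10^-9

Li3PO4(s) ⇌ 3 Li^+ + PO4^3-
Stoichiometry gives [Li^+] = (3/1)[PO4^3-] = 7.800 × 10^-3 M.
Ksp = [Li^+]^3[PO4^3-]
Ksp = (7.800 × 10^-3)^3 × 2.60 × 10^-3 = 1.23 x 10^-9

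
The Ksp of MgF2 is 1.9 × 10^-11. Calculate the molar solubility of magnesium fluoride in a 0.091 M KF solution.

s ≈ 2.3 x 10^-9 M

MgF2(s) ⇌ Mg^2+ + 2 F^-
Ksp = [Mg^2+][F^-]^2
Let s = moles of MgF2 that dissolve per litre. [Mg^2+] = s, [F^-] = 0.091 + 2s ≈ 0.091 (since F^- from KF dominates).
Ksp ≈ s × (0.091)^2
s = 2.3 × 10^-9 M
Check: 2s = 4.6 × 10^-9 ≪ 0.091, so the approximation is valid.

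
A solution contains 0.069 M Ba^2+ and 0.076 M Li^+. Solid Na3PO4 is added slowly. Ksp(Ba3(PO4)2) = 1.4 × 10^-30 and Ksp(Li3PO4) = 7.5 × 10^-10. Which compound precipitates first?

Each salt begins to precipitate when Q = Ksp, i.e. when [PO4^3-] reaches its threshold.
For Ba3(PO4)2: 1.4 × 10^-30 = (0.069)^3 × [PO4^3-]^2  ⇒  [PO4^3-] = 6.5 × 10^-14 M.
For Li3PO4: 7.5 × 10^-10 = (0.076)^3 × [PO4^3-]  ⇒  [PO4^3-] = 1.7 × 10^-6 M.
The salt with the lower threshold [PO4^3-] precipitates first: Ba3(PO4)2.

Ba3(PO4)2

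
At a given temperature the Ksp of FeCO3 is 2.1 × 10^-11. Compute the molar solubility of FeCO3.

FeCO3(s) <=> Fe^2+ + CO3^2-
Ksp = [Fe^2+][CO3^2-]
If s mol/L of FeCO3 dissolves, [Fe^2+] = s and [CO3^2-] = s.
Ksp = s × s = s^2
s = √(2.1 × 10^-11) = 4.6 x 10^-6 M

4.6 × 10^-6 M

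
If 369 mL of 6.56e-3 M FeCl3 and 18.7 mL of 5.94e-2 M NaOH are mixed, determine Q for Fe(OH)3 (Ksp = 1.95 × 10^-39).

Total volume = 369 + 18.7 = 387.7 mL.
[Fe^3+] = 6.56 x 10^-3 × (369/387.7) = 6.244 × 10^-3 M
[OH^-] = 5.94 × 10^-2 × (18.7/387.7) = 2.865 x 10^-3 M
Fe(OH)3(s) ⇌ Fe^3+(aq) + 3 OH^-(aq), so Q = [Fe^3+][OH^-]^3
Q = (6.244 × 10^-3)(2.865 × 10^-3)^3 = 1.47 x 10^-10
Q > Ksp, so Fe(OH)3 will precipitate.

Q = 1.47 × 10^-10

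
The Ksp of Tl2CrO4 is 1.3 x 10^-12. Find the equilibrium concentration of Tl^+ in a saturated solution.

Tl2CrO4(s) ⇌ 2 Tl^+(aq) + CrO4^2-(aq)
Ksp = [Tl^+]^2[CrO4^2-]
If s mol/L of Tl2CrO4 dissolves, [Tl^+] = 2s and [CrO4^2-] = s.
So Ksp = (2s)^2 × s = 4s^3
s^3 = 1.3 x 10^-12 / 4, so s = 6.88 x 10^-5 M
[Tl^+] = 2s = 1.4 × 10^-4 M

[Tl^+] = 1.4e-4 M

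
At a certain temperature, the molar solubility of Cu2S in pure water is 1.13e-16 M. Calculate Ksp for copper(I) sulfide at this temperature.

Cu2S(s) <=> 2 Cu^+ + S^2-
For each mole of Cu2S that dissolves: [Cu^+] = 2s, [S^2-] = s.
Ksp = [Cu^+]^2[S^2-]
Ksp = (2s)^2s = 4s^3
With s = 1.13 × 10^-16: Ksp = 5.77 × 10^-48

5.77e-48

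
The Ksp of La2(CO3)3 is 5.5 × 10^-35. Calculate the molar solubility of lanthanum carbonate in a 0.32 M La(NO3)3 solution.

La2(CO3)3(s) ⇌ 2 La^3+ + 3 CO3^2-
Ksp = [La^3+]^2[CO3^2-]^3
Let s = moles of La2(CO3)3 that dissolve per litre. [La^3+] = 0.32 + 2s ≈ 0.32, [CO3^2-] = 3s (Ksp is small, so little additional dissolves).
Ksp ≈ (0.32)^2 × (3s)^3
s = 2.7 × 10^-12 M
Check: 2s = 5.4 x 10^-12 ≪ 0.32, so the approximation is valid.

s = 2.7 × 10^-12 M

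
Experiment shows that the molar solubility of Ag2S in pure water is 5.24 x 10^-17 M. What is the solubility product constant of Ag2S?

5.76 × 10^-49

Ag2S(s) ⇌ 2 Ag^+ + S^2-
With molar solubility s: [Ag^+] = 2s, [S^2-] = s.
Ksp = [Ag^+]^2[S^2-]
So Ksp = (2s)^2 × s = 4s^3
Ksp = 4 × (5.24 x 10^-17)^3 = 5.76 × 10^-49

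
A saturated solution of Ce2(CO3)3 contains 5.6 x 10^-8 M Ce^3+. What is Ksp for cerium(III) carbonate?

Ce2(CO3)3(s) <=> 2 Ce^3+(aq) + 3 CO3^2-(aq)
Stoichiometry gives [CO3^2-] = (3/2)[Ce^3+] = 8.40 × 10^-8 M.
Ksp = [Ce^3+]^2[CO3^2-]^3
Ksp = (5.6 × 10^-8)^2 × (8.40 x 10^-8)^3 = 1.9 × 10^-36

Ksp ≈ 1.9 x 10^-36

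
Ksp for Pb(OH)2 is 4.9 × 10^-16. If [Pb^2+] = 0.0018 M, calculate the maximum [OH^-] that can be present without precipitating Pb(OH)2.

[OH^-] ≈ 5.2 × 10^-7 M

Pb(OH)2(s) ⇌ Pb^2+ + 2 OH^-
Ksp = [Pb^2+][OH^-]^2
Precipitation begins when Q = Ksp. With [Pb^2+] = 0.0018 M:
4.9 × 10^-16 = (0.0018) × [OH^-]^2
[OH^-] = (4.9 × 10^-16 / 1.8 x 10^-3)^(1/2) = 5.2 x 10^-7 M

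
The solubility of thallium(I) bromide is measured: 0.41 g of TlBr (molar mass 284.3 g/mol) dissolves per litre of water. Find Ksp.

2.1e-6

Molar solubility s = (4.1 × 10^-1 g/L) / (284.3 g/mol) = 1.44 × 10^-3 M.
TlBr(s) ⇌ Tl^+ + Br^-
For each mole of TlBr that dissolves: [Tl^+] = s, [Br^-] = s.
Ksp = [Tl^+][Br^-]
Ksp = (s)(s) = s^2
With s = 1.44 x 10^-3: Ksp = 2.1 × 10^-6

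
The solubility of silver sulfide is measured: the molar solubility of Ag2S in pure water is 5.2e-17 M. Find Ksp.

Ag2S(s) ⇌ 2 Ag^+(aq) + S^2-(aq)
If s mol/L of Ag2S dissolves, [Ag^+] = 2s and [S^2-] = s.
Ksp = [Ag^+]^2[S^2-]
So Ksp = (2s)^2 × s = 4s^3
Ksp = 4 × (5.2 × 10^-17)^3 = 5.6 × 10^-49

Ksp ≈ 5.6 × 10^-49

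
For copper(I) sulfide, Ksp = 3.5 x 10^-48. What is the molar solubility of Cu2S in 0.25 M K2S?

Cu2S(s) <=> 2 Cu^+ + S^2-
Ksp = [Cu^+]^2[S^2-]
Let s = moles of Cu2S that dissolve per litre. [Cu^+] = 2s, [S^2-] = 0.25 + s ≈ 0.25 (Ksp is small, so little additional dissolves).
Ksp ≈ (2s)^2 × 0.25
s = 1.9 × 10^-24 M
Check: s = 1.9 × 10^-24 ≪ 0.25, so the approximation is valid.

s ≈ 1.9 x 10^-24 M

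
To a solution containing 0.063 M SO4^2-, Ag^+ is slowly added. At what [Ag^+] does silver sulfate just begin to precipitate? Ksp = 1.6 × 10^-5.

Ag2SO4(s) <=> 2 Ag^+ + SO4^2-
Ksp = [Ag^+]^2[SO4^2-]
Precipitation begins when Q = Ksp. With [SO4^2-] = 0.063 M:
1.6 × 10^-5 = (0.063) × [Ag^+]^2
[Ag^+] = (1.6 × 10^-5 / 6.3 × 10^-2)^(1/2) = 1.6 x 10^-2 M

1.6 × 10^-2 M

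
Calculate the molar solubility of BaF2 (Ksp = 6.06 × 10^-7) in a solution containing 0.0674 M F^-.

s ≈ 1.33 × 10^-4 M

BaF2(s) ⇌ Ba^2+(aq) + 2 F^-(aq)
Ksp = [Ba^2+][F^-]^2
If s mol/L dissolves here, [Ba^2+] = s, [F^-] = 0.0674 + 2s ≈ 0.0674 (since the F^- already present dominates).
Ksp ≈ s × (0.0674)^2
s = 1.33 × 10^-4 M
Check: 2s = 2.7 x 10^-4 ≪ 0.0674, so the approximation is valid.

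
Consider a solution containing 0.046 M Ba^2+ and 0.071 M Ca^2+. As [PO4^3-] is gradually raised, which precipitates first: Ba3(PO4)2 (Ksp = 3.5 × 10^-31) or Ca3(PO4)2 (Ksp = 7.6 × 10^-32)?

Ca3(PO4)2

Precipitation of each salt starts when its ion product equals its Ksp.
For Ba3(PO4)2: 3.5 × 10^-31 = (0.046)^3 × [PO4^3-]^2  ⇒  [PO4^3-] = 6.0 x 10^-14 M.
For Ca3(PO4)2: 7.6 × 10^-32 = (0.071)^3 × [PO4^3-]^2  ⇒  [PO4^3-] = 1.5 × 10^-14 M.
The salt with the lower threshold [PO4^3-] precipitates first: Ca3(PO4)2.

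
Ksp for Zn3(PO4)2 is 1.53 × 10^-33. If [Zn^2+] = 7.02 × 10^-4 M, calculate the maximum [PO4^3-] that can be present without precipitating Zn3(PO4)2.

Zn3(PO4)2(s) ⇌ 3 Zn^2+ + 2 PO4^3-
Ksp = [Zn^2+]^3[PO4^3-]^2
Precipitation begins when Q = Ksp. With [Zn^2+] = 7.02 × 10^-4 M:
1.53 × 10^-33 = (7.02 × 10^-4)^3 × [PO4^3-]^2
[PO4^3-] = (1.53 × 10^-33 / 3.459 × 10^-10)^(1/2) = 2.10 x 10^-12 M

[PO4^3-] ≈ 2.10e-12 M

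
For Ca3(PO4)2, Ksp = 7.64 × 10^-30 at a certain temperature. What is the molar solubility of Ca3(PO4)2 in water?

s = 5.89 × 10^-7 M

Ca3(PO4)2(s) ⇌ 3 Ca^2+(aq) + 2 PO4^3-(aq)
Ksp = [Ca^2+]^3[PO4^3-]^2
For each mole of Ca3(PO4)2 that dissolves: [Ca^2+] = 3s, [PO4^3-] = 2s.
So Ksp = (3s)^3 × (2s)^2 = 108s^5
s^5 = 7.64 × 10^-30 / 108, so s = 5.89 × 10^-7 M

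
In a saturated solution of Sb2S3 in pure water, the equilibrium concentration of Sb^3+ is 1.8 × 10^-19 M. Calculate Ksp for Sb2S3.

Sb2S3(s) ⇌ 2 Sb^3+ + 3 S^2-
Stoichiometry gives [S^2-] = (3/2)[Sb^3+] = 2.70 x 10^-19 M.
Ksp = [Sb^3+]^2[S^2-]^3
Ksp = (1.8 × 10^-19)^2 × (2.70 × 10^-19)^3 = 6.4 × 10^-94

Ksp ≈ 6.4e-94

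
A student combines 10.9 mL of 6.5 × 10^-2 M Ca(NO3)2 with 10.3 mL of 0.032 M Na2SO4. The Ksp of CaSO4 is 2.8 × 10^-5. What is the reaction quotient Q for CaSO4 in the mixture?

Total volume = 10.9 + 10.3 = 21.2 mL.
[Ca^2+] = 6.5 × 10^-2 × (10.9/21.2) = 3.34 × 10^-2 M
[SO4^2-] = 3.2 × 10^-2 × (10.3/21.2) = 1.55 × 10^-2 M
CaSO4(s) ⇌ Ca^2+ + SO4^2-, so Q = [Ca^2+][SO4^2-]
Q = (3.34 × 10^-2)(1.55 × 10^-2) = 5.2 x 10^-4
Q > Ksp, so CaSO4 will precipitate.

Q ≈ 5.2 x 10^-4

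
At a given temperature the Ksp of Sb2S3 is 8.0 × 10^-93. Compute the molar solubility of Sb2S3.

Sb2S3(s) ⇌ 2 Sb^3+(aq) + 3 S^2-(aq)
Ksp = [Sb^3+]^2[S^2-]^3
For each mole of Sb2S3 that dissolves: [Sb^3+] = 2s, [S^2-] = 3s.
Ksp = (2s)^2(3s)^3 = 108s^5
s = (8.0 × 10^-93 / 108)^(1/5) = 1.5 x 10^-19 M

s ≈ 1.5 × 10^-19 M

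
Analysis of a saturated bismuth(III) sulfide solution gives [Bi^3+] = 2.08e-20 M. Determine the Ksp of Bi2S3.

Ksp = 1.31 × 10^-98

Bi2S3(s) ⇌ 2 Bi^3+ + 3 S^2-
Stoichiometry gives [S^2-] = (3/2)[Bi^3+] = 3.120 x 10^-20 M.
Ksp = [Bi^3+]^2[S^2-]^3
Ksp = (2.08 x 10^-20)^2 × (3.120 × 10^-20)^3 = 1.31 × 10^-98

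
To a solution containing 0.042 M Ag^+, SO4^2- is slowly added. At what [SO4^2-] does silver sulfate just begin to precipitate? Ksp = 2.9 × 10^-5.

[SO4^2-] ≈ 0.016 M

Ag2SO4(s) ⇌ 2 Ag^+(aq) + SO4^2-(aq)
Ksp = [Ag^+]^2[SO4^2-]
Precipitation begins when Q = Ksp. With [Ag^+] = 0.042 M:
2.9 × 10^-5 = (0.042)^2 × [SO4^2-]
[SO4^2-] = (2.9 × 10^-5 / 1.76 x 10^-3) = 1.6 x 10^-2 M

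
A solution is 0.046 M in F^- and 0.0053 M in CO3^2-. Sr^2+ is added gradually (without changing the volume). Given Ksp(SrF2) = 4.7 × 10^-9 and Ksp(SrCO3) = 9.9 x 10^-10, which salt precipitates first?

SrCO3

Precipitation of each salt starts when its ion product equals its Ksp.
For SrF2: 4.7 × 10^-9 = (0.046)^2 × [Sr^2+]  ⇒  [Sr^2+] = 2.2 × 10^-6 M.
For SrCO3: 9.9 x 10^-10 = 0.0053 × [Sr^2+]  ⇒  [Sr^2+] = 1.9 × 10^-7 M.
The salt with the lower threshold [Sr^2+] precipitates first: SrCO3.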